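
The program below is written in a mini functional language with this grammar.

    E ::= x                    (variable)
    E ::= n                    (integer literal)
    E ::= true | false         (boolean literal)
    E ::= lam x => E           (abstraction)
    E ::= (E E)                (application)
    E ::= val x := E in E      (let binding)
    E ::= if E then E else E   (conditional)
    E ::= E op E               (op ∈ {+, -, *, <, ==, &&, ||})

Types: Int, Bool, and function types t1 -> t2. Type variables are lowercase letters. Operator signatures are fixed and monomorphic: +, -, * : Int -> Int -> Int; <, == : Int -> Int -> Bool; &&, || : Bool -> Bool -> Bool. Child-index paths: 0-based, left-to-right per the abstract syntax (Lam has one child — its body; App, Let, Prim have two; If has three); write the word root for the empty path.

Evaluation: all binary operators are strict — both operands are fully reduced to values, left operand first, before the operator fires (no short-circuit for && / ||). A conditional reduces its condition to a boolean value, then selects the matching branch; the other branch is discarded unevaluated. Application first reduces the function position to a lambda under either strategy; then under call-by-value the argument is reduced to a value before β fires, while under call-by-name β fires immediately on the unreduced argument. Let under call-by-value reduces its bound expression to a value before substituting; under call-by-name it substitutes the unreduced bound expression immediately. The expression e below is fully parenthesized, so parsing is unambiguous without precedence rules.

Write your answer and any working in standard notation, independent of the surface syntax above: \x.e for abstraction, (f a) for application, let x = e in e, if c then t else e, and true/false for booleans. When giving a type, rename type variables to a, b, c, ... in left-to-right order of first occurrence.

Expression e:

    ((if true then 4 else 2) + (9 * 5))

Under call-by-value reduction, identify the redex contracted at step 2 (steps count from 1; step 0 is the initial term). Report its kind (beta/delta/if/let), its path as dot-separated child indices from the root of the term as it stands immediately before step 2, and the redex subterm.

Working:
step 0: ((if true then 4 else 2) + (9 * 5))
step 1: [if@0] (4 + (9 * 5))
step 2: [delta@1] (4 + 45)

Answer: delta at 1 : (9 * 5)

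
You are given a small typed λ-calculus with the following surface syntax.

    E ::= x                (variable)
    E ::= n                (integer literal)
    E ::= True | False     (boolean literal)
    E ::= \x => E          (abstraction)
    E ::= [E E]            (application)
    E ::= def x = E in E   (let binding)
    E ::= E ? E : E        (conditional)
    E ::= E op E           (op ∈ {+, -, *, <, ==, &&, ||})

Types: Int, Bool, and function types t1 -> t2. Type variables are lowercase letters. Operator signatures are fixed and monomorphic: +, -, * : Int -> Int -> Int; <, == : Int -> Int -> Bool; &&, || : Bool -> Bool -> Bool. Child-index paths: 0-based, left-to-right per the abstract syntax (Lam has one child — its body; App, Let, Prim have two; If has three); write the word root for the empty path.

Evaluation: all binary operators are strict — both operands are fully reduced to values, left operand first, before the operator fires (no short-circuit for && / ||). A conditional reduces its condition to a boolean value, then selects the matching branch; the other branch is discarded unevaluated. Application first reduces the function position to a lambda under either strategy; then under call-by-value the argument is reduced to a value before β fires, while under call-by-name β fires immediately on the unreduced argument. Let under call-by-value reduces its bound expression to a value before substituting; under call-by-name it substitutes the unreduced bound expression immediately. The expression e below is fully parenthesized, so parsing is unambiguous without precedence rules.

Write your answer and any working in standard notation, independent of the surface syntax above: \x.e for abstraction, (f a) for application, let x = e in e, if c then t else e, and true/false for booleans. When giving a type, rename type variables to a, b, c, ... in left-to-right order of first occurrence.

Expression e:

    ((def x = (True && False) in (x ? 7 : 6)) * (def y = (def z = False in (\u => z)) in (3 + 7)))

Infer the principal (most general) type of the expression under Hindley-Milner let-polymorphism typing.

Answer: Int

Derivation:
  unify Bool ~ Bool
  unify Bool ~ Bool
let x : Bool
x : Bool
  unify Bool ~ Bool
  unify Int ~ Int
  unify Int ~ Int
let z : Bool
z : Bool
\u._ : a -> Bool
let y : forall. a -> Bool
  unify Int ~ Int
  unify Int ~ Int
  unify Int ~ Int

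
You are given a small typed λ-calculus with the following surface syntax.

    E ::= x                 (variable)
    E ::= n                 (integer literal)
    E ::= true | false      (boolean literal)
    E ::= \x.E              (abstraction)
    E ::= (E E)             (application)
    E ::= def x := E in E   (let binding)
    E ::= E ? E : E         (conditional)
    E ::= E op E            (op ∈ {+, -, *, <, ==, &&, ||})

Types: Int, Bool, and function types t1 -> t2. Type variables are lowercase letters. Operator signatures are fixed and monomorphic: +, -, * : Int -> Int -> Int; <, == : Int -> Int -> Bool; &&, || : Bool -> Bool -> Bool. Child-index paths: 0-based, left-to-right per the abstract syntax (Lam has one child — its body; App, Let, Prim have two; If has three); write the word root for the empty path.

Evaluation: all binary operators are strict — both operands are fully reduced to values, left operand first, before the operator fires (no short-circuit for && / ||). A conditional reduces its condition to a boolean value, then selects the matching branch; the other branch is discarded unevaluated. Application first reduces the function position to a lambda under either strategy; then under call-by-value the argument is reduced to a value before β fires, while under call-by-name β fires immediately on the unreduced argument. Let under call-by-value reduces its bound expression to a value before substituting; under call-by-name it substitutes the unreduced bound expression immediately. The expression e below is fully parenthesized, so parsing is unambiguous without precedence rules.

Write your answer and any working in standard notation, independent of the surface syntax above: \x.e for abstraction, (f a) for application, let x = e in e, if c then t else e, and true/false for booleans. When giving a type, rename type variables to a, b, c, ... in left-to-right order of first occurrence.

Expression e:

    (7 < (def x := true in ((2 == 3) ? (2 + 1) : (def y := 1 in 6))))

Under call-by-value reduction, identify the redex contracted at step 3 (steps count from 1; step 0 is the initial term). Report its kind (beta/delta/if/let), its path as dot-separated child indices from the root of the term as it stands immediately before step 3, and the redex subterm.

Derivation:
step 0: (7 < (let x = true in (if (2 == 3) then (2 + 1) else (let y = 1 in 6))))
step 1: [let@1] (7 < (if (2 == 3) then (2 + 1) else (let y = 1 in 6)))
step 2: [delta@1.0] (7 < (if false then (2 + 1) else (let y = 1 in 6)))
step 3: [if@1] (7 < (let y = 1 in 6))

Answer: if at 1 : (if false then (2 + 1) else (let y = 1 in 6))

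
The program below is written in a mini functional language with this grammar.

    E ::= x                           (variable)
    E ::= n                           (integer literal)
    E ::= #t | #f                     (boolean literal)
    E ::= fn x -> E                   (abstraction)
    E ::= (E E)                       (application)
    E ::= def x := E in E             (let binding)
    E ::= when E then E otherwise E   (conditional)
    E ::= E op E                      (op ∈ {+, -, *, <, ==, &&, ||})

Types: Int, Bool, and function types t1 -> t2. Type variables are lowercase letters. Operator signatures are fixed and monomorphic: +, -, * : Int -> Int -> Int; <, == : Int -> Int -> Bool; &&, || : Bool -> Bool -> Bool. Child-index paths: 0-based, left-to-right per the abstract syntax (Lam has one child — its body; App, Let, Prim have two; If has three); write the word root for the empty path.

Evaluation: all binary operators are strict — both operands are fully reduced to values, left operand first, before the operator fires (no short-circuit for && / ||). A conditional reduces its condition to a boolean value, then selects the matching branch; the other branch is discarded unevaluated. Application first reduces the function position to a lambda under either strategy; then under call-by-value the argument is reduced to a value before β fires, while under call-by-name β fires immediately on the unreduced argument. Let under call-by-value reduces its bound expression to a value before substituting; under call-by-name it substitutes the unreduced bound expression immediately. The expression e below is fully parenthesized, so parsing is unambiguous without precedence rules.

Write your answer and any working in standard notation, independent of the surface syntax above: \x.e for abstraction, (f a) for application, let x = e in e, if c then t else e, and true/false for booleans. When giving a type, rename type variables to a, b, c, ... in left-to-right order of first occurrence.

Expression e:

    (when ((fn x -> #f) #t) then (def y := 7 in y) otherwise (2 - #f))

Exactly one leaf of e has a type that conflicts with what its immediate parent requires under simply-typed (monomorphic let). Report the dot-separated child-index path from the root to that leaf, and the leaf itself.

Answer: 2.1 : false

Working:
\x._ : a -> Bool
  unify a -> Bool ~ Bool -> b
  unify a ~ Bool
  unify Bool ~ b
_ _ : Bool
  unify Bool ~ Bool
let y : Int
y : Int
  unify Int ~ Int
  unify Bool ~ Int
  FAIL: mismatch Bool ~ Int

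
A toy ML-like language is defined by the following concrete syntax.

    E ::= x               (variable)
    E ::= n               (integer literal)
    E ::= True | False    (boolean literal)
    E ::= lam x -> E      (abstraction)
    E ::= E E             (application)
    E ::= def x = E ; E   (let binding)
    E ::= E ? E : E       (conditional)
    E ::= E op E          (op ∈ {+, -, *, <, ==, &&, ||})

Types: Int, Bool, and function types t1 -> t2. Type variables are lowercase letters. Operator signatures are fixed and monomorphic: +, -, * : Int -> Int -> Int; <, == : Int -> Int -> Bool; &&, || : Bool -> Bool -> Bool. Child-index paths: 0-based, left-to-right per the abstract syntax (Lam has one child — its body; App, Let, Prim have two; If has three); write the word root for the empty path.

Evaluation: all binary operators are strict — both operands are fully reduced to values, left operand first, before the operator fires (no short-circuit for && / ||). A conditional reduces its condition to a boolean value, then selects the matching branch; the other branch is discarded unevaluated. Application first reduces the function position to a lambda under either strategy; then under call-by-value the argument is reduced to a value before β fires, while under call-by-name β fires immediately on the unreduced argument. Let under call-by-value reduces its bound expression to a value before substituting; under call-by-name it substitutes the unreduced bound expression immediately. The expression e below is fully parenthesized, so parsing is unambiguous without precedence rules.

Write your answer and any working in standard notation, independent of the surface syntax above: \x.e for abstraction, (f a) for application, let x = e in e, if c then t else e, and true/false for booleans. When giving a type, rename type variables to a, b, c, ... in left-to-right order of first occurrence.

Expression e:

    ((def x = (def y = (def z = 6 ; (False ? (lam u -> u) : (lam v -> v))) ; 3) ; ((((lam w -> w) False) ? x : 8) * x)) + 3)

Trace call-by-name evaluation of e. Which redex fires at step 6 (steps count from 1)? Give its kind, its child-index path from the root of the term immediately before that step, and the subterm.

Derivation:
step 0: ((let x = (let y = (let z = 6 in (if false then (\u.u) else (\v.v))) in 3) in ((if ((\w.w) false) then x else 8) * x)) + 3)
step 1: [let@0] (((if ((\w.w) false) then (let y = (let z = 6 in (if false then (\u.u) else (\v.v))) in 3) else 8) * (let y = (let z = 6 in (if false then (\u.u) else (\v.v))) in 3)) + 3)
step 2: [beta@0.0.0] (((if false then (let y = (let z = 6 in (if false then (\u.u) else (\v.v))) in 3) else 8) * (let y = (let z = 6 in (if false then (\u.u) else (\v.v))) in 3)) + 3)
step 3: [if@0.0] ((8 * (let y = (let z = 6 in (if false then (\u.u) else (\v.v))) in 3)) + 3)
step 4: [let@0.1] ((8 * 3) + 3)
step 5: [delta@0] (24 + 3)
step 6: [delta@root] 27

Answer: delta at root : (24 + 3)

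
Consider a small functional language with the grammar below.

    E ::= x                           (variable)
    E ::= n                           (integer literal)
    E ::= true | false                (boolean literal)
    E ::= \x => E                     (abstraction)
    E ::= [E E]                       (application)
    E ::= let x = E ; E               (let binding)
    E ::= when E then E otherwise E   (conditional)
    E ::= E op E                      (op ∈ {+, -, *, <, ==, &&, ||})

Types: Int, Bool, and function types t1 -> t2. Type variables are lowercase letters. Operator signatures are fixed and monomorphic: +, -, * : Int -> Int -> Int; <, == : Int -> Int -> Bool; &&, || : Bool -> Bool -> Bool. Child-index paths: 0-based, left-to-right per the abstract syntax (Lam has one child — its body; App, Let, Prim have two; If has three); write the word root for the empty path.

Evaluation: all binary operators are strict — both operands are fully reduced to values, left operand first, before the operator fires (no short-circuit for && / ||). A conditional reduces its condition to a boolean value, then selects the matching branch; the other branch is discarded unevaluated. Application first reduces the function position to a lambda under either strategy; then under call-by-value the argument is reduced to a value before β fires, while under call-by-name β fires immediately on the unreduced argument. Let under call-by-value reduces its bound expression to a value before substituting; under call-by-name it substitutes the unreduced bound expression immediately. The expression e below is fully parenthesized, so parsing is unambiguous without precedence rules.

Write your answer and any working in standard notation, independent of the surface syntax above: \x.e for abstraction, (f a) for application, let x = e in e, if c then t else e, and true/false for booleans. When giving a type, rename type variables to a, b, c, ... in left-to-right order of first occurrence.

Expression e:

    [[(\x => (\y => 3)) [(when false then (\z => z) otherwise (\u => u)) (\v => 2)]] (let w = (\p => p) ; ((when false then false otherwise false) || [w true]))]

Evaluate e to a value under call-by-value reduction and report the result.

Answer: 3

Trace:
step 0: (((\x.(\y.3)) ((if false then (\z.z) else (\u.u)) (\v.2))) (let w = (\p.p) in ((if false then false else false) || (w true))))
step 1: [if@0.1.0] (((\x.(\y.3)) ((\u.u) (\v.2))) (let w = (\p.p) in ((if false then false else false) || (w true))))
step 2: [beta@0.1] (((\x.(\y.3)) (\v.2)) (let w = (\p.p) in ((if false then false else false) || (w true))))
step 3: [beta@0] ((\y.3) (let w = (\p.p) in ((if false then false else false) || (w true))))
step 4: [let@1] ((\y.3) ((if false then false else false) || ((\p.p) true)))
step 5: [if@1.0] ((\y.3) (false || ((\p.p) true)))
step 6: [beta@1.1] ((\y.3) (false || true))
step 7: [delta@1] ((\y.3) true)
step 8: [beta@root] 3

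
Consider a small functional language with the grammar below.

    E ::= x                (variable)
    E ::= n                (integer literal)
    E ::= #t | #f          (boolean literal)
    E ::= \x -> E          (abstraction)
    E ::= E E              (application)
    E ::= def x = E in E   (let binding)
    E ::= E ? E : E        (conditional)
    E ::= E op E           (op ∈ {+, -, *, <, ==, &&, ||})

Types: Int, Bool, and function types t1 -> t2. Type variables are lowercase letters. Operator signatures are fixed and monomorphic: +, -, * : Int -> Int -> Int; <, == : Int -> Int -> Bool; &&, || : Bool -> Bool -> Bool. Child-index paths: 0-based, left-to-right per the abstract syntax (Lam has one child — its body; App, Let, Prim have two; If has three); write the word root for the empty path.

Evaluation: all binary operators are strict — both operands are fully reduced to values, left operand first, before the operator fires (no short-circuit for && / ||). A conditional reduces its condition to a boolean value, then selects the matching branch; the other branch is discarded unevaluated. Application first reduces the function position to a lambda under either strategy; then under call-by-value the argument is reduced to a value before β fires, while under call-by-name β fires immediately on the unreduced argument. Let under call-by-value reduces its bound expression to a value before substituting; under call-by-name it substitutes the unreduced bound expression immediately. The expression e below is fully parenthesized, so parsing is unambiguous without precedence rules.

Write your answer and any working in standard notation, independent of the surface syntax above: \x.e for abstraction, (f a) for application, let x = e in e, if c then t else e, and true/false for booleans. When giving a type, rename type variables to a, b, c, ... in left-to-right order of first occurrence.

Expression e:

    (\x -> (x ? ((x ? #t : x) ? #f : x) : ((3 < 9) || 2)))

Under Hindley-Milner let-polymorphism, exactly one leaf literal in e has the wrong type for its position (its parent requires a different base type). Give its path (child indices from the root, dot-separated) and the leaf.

Answer: 0.2.1 : 2

Derivation:
x : a
  unify a ~ Bool
x : Bool
  unify Bool ~ Bool
x : Bool
  unify Bool ~ Bool
  unify Bool ~ Bool
x : Bool
  unify Bool ~ Bool
  unify Int ~ Int
  unify Int ~ Int
  unify Bool ~ Bool
  unify Int ~ Bool
  FAIL: mismatch Int ~ Bool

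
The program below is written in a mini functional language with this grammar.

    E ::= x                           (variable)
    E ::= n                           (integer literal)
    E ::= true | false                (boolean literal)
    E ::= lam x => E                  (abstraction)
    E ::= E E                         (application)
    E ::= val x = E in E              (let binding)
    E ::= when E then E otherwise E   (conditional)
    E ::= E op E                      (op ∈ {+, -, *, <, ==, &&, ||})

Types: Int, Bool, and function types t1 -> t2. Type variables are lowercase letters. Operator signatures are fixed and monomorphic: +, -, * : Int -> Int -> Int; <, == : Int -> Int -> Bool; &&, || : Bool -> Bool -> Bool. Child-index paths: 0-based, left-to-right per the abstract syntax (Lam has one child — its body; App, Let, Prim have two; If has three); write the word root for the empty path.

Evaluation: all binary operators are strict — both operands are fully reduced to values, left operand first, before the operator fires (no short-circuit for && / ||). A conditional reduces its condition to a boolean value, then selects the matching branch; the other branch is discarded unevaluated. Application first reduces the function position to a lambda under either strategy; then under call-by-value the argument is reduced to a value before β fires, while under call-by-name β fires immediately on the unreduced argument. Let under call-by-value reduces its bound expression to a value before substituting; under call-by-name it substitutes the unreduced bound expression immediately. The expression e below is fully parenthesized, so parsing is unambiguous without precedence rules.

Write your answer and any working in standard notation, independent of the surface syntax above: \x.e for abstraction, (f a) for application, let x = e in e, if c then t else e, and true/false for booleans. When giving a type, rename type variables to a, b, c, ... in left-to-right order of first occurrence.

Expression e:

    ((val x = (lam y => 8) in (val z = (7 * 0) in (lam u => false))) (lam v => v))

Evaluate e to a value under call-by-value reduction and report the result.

Derivation:
step 0: ((let x = (\y.8) in (let z = (7 * 0) in (\u.false))) (\v.v))
step 1: [let@0] ((let z = (7 * 0) in (\u.false)) (\v.v))
step 2: [delta@0.0] ((let z = 0 in (\u.false)) (\v.v))
step 3: [let@0] ((\u.false) (\v.v))
step 4: [beta@root] false

Answer: false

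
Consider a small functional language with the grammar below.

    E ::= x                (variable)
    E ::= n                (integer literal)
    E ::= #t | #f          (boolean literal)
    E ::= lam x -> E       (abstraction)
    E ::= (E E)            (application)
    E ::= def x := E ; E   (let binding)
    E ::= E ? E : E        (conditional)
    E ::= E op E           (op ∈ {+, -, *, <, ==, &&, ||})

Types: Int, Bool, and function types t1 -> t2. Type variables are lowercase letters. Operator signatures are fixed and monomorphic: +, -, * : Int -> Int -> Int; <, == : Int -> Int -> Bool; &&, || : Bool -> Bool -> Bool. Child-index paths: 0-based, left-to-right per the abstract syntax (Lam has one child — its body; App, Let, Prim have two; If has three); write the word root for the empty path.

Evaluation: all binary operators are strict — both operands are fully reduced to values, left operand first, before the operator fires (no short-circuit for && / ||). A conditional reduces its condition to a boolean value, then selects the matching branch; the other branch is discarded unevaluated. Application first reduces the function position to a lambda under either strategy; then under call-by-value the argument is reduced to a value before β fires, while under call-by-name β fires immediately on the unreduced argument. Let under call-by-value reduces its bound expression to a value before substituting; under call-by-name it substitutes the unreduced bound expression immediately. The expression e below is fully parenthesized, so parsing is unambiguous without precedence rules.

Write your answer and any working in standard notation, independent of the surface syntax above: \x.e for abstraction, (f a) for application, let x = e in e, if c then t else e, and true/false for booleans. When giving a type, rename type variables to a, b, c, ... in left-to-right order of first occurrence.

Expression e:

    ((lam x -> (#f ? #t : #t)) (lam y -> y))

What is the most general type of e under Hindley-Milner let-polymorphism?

Working:
  unify Bool ~ Bool
  unify Bool ~ Bool
\x._ : a -> Bool
y : b
\y._ : b -> b
  unify a -> Bool ~ (b -> b) -> c
  unify a ~ b -> b
  unify Bool ~ c
_ _ : Bool

Answer: Bool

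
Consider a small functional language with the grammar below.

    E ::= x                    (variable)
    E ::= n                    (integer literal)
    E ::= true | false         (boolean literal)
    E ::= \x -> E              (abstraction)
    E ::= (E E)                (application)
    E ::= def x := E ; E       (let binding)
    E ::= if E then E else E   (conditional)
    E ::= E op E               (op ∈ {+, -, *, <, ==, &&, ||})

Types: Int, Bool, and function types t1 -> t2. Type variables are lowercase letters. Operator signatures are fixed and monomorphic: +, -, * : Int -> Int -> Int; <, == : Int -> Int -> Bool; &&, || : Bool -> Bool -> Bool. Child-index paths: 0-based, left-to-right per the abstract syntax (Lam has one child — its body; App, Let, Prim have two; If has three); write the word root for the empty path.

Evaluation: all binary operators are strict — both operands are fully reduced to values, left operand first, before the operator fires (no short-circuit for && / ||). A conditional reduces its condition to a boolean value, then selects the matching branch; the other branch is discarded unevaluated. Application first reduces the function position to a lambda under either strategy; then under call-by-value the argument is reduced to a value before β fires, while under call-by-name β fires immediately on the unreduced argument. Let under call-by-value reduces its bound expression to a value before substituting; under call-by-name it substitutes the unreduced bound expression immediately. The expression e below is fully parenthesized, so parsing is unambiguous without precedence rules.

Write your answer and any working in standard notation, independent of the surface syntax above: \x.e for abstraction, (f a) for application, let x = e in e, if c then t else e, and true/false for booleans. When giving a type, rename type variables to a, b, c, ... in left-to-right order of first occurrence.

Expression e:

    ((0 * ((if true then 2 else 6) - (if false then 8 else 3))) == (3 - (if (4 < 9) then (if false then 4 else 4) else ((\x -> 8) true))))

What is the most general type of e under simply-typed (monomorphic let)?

Answer: Bool

Derivation:
  unify Int ~ Int
  unify Bool ~ Bool
  unify Int ~ Int
  unify Int ~ Int
  unify Bool ~ Bool
  unify Int ~ Int
  unify Int ~ Int
  unify Int ~ Int
  unify Int ~ Int
  unify Int ~ Int
  unify Int ~ Int
  unify Int ~ Int
  unify Bool ~ Bool
  unify Bool ~ Bool
  unify Int ~ Int
\x._ : a -> Int
  unify a -> Int ~ Bool -> b
  unify a ~ Bool
  unify Int ~ b
_ _ : Int
  unify Int ~ Int
  unify Int ~ Int
  unify Int ~ Int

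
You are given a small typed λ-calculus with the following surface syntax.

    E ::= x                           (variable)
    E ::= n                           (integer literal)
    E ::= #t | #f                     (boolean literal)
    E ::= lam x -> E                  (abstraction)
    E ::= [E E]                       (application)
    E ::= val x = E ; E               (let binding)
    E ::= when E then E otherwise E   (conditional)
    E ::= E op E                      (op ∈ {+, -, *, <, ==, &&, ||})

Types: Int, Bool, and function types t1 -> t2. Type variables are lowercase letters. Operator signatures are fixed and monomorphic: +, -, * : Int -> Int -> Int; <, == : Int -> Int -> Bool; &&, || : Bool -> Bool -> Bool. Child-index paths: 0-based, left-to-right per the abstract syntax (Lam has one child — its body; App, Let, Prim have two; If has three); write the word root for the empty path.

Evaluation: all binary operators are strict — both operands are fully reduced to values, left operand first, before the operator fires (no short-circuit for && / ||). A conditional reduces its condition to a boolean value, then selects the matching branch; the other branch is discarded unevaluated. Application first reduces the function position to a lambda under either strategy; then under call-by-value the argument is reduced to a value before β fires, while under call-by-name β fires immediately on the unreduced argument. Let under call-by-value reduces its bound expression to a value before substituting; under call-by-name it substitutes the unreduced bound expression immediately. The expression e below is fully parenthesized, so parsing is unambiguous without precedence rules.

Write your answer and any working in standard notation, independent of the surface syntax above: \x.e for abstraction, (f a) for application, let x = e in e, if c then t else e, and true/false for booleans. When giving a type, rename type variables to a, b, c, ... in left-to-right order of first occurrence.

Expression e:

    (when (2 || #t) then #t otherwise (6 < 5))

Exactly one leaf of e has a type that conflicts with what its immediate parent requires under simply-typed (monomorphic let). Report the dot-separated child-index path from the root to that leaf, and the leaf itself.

Answer: 0.0 : 2

Trace:
  unify Int ~ Bool
  FAIL: mismatch Int ~ Bool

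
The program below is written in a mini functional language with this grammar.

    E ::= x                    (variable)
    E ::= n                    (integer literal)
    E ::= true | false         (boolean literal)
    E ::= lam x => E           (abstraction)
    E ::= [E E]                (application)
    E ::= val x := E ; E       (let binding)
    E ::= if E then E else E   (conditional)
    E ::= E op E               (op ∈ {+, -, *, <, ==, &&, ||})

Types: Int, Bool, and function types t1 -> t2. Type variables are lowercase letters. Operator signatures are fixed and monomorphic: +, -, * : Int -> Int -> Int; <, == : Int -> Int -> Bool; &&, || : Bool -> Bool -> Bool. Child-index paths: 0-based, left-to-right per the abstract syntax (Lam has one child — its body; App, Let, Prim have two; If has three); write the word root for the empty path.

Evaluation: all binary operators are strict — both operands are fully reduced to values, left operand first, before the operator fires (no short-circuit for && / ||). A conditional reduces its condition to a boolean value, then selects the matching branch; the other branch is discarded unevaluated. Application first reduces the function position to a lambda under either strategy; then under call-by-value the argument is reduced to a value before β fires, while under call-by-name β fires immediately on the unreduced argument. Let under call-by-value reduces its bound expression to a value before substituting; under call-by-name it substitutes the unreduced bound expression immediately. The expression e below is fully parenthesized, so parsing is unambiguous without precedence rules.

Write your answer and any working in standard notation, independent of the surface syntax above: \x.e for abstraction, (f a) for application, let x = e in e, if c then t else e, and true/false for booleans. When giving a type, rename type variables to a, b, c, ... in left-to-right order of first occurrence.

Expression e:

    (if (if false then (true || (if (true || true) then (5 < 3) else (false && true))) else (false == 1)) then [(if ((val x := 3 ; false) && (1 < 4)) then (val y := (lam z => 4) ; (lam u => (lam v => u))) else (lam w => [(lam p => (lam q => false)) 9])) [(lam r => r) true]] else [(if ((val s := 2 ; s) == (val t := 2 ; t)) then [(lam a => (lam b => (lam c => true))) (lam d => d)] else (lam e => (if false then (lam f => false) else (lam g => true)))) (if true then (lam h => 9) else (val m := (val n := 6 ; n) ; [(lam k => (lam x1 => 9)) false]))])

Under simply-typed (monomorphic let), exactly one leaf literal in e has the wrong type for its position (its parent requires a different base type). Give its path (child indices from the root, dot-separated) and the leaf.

Derivation:
  unify Bool ~ Bool
  unify Bool ~ Bool
  unify Bool ~ Bool
  unify Bool ~ Bool
  unify Bool ~ Bool
  unify Int ~ Int
  unify Int ~ Int
  unify Bool ~ Bool
  unify Bool ~ Bool
  unify Bool ~ Bool
  unify Bool ~ Bool
  unify Bool ~ Int
  FAIL: mismatch Bool ~ Int

Answer: 0.2.0 : false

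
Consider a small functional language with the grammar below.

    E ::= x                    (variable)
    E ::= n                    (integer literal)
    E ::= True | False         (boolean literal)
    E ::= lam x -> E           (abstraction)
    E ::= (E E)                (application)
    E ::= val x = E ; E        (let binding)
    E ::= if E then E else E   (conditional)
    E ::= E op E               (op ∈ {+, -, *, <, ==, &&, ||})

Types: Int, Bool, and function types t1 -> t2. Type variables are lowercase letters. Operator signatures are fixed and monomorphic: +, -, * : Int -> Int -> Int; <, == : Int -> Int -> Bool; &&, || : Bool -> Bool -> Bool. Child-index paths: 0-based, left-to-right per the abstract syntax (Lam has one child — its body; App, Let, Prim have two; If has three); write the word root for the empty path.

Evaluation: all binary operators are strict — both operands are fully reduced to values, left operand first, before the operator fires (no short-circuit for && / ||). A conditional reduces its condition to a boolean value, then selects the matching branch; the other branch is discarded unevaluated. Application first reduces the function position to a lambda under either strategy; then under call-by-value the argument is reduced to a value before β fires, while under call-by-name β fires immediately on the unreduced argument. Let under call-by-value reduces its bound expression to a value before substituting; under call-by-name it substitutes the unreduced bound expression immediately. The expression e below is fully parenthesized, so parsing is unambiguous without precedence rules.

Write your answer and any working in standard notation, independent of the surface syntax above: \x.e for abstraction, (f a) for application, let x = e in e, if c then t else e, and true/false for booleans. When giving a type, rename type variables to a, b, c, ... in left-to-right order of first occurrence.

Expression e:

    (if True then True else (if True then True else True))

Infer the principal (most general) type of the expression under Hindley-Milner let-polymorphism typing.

Answer: Bool

Working:
  unify Bool ~ Bool
  unify Bool ~ Bool
  unify Bool ~ Bool
  unify Bool ~ Bool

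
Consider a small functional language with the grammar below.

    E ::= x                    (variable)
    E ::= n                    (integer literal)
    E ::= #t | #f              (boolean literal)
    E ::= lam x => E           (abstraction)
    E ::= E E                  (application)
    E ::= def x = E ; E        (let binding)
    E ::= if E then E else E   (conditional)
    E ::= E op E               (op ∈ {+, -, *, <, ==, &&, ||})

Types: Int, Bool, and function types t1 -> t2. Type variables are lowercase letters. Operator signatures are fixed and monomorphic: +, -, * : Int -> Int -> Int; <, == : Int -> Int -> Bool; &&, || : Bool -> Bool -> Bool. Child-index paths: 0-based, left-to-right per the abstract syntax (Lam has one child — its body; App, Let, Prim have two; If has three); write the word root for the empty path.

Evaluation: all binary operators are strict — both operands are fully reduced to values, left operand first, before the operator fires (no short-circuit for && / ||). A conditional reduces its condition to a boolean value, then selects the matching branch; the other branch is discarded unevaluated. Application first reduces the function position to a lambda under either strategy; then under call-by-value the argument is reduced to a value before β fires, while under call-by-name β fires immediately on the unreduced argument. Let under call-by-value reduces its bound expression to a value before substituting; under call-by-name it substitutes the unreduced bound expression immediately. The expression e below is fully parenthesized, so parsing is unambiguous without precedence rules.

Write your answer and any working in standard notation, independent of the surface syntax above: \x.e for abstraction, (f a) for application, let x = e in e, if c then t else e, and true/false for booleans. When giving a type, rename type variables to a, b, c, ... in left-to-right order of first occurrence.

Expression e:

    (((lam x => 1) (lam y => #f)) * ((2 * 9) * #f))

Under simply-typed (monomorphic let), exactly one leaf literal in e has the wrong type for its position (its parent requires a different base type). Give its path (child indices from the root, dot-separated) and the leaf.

Answer: 1.1 : false

Working:
\x._ : a -> Int
\y._ : b -> Bool
  unify a -> Int ~ (b -> Bool) -> c
  unify a ~ b -> Bool
  unify Int ~ c
_ _ : Int
  unify Int ~ Int
  unify Int ~ Int
  unify Int ~ Int
  unify Int ~ Int
  unify Bool ~ Int
  FAIL: mismatch Bool ~ Int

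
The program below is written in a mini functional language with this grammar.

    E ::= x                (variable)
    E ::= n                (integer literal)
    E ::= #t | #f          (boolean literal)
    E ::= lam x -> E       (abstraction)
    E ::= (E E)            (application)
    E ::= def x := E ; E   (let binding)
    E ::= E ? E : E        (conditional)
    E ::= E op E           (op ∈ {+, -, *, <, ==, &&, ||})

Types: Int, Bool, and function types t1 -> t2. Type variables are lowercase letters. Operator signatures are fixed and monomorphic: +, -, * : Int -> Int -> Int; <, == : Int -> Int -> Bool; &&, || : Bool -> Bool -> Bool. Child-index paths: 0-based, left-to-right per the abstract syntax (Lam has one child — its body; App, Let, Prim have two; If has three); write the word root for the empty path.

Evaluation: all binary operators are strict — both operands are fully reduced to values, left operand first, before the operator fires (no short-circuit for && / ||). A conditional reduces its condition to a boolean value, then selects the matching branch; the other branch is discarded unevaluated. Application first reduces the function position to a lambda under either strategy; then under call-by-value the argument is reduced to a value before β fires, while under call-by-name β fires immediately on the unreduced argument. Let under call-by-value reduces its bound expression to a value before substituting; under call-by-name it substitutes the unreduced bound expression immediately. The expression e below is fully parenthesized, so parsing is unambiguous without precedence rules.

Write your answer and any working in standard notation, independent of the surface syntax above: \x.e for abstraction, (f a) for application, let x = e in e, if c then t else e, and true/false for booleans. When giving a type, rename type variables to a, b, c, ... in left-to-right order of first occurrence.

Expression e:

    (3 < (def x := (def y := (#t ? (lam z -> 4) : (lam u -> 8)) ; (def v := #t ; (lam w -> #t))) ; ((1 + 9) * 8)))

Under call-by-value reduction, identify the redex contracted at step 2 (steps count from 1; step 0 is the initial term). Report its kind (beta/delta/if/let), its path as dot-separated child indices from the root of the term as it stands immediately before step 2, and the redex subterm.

Working:
step 0: (3 < (let x = (let y = (if true then (\z.4) else (\u.8)) in (let v = true in (\w.true))) in ((1 + 9) * 8)))
step 1: [if@1.0.0] (3 < (let x = (let y = (\z.4) in (let v = true in (\w.true))) in ((1 + 9) * 8)))
step 2: [let@1.0] (3 < (let x = (let v = true in (\w.true)) in ((1 + 9) * 8)))

Answer: let at 1.0 : (let y = (\z.4) in (let v = true in (\w.true)))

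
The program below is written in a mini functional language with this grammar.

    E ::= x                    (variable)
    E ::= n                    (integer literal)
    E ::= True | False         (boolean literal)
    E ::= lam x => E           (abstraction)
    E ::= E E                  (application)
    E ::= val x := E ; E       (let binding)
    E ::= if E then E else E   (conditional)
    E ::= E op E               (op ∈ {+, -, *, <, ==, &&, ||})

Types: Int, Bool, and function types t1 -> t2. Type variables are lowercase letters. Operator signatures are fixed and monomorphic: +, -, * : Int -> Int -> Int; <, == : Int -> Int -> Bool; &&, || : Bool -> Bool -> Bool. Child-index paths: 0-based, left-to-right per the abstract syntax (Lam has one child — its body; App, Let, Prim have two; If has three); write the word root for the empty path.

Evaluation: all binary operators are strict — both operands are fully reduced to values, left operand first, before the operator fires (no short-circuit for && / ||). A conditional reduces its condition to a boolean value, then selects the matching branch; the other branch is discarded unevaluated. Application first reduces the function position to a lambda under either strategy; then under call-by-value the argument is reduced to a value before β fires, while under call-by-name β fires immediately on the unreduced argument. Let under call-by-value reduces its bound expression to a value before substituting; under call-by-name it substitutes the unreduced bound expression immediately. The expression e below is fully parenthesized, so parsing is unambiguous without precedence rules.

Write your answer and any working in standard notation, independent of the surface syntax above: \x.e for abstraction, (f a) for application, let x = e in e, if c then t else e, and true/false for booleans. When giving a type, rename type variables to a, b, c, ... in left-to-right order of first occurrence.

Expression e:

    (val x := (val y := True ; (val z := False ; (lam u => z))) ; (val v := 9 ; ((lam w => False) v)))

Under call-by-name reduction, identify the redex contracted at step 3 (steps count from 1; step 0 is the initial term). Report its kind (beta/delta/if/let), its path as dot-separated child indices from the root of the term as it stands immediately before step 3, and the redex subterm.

Working:
step 0: (let x = (let y = true in (let z = false in (\u.z))) in (let v = 9 in ((\w.false) v)))
step 1: [let@root] (let v = 9 in ((\w.false) v))
step 2: [let@root] ((\w.false) 9)
step 3: [beta@root] false

Answer: beta at root : ((\w.false) 9)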